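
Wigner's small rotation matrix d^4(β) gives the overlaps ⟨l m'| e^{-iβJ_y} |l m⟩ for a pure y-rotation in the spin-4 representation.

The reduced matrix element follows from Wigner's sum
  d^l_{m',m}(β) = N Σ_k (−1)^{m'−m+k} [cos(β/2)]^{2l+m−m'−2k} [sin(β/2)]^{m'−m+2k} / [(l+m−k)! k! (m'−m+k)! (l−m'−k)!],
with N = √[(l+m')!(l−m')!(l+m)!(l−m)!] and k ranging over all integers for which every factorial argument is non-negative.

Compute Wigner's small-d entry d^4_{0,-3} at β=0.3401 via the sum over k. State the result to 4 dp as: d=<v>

d^4_{0,-3}(β=0.3401) via Wigner's sum:
With c≡cos(β/2)=0.985576 and s≡sin(β/2)=0.169232, N=[24·24·1·5040]^{1/2}=1703.830978
Admissible k: 0..1 (factorial args all ≥0)
  k=0: (−1)^3·1703.8310/(144)·0.9856^5·0.1692^3 = -0.053329
  k=1: (−1)^4·1703.8310/(144)·0.9856^3·0.1692^5 = +0.001572
d^4_{0,-3}(0.3401) = -0.053329 +0.001572 = -0.051756

d=-0.0518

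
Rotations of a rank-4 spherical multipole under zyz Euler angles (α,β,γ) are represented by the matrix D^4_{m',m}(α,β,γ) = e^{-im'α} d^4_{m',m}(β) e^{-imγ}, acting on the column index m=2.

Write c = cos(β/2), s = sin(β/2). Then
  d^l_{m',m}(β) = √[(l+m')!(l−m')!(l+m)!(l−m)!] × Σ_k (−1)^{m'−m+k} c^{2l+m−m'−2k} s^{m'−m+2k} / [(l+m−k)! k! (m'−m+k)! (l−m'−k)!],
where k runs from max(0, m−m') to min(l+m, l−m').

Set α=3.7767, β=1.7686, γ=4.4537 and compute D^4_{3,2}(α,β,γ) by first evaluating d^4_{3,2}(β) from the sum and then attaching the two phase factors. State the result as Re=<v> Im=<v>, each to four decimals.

Split into d^4_{3,2}(β=1.7686) × two z-phases.
With c≡cos(β/2)=0.633831 and s≡sin(β/2)=0.773471, N=[5040·1·720·2]^{1/2}=2693.993318
k: max(0,(2)−(3))=0 … min(4+(2),4−(3))=1
  k=0: (−1)^1·2693.9933/(720)·0.6338^7·0.7735^1 = -0.118939
  k=1: (−1)^2·2693.9933/(240)·0.6338^5·0.7735^3 = +0.531356
d^4_{3,2}(1.7686) = -0.118939 +0.531356 = +0.412418
D = (+0.328321+0.944566i)·(+0.412418)·(-0.869119-0.494603i) = +0.074992-0.405542i

Re=0.0750 Im=-0.4055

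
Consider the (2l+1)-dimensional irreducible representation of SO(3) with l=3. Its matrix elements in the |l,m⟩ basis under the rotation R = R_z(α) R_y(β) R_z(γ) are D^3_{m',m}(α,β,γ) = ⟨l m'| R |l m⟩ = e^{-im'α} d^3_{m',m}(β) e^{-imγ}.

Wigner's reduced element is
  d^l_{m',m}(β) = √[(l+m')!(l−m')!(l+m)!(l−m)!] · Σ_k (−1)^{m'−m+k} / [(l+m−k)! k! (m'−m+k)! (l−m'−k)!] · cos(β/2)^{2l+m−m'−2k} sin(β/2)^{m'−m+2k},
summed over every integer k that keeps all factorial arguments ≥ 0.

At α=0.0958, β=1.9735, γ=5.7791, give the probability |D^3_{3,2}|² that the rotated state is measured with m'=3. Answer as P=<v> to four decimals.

First d^3_{3,2}(β=1.9735), then the phase factors e^{-i(3)α} and e^{-i(2)γ}:
With c≡cos(β/2)=0.551404 and s≡sin(β/2)=0.834238, N=[720·1·120·1]^{1/2}=293.938769
Admissible k: 0..0 (factorial args all ≥0)
  k=0: (−1)^1·293.9388/(120)·0.5514^5·0.8342^1 = -0.104163
d^3_{3,2}(1.9735) = -0.104163
|D^3_{3,2}|² = |d^3_{3,2}(β)|² = (-0.104163)² = 0.010850 (the z-rotation phases have unit modulus)

P=0.0109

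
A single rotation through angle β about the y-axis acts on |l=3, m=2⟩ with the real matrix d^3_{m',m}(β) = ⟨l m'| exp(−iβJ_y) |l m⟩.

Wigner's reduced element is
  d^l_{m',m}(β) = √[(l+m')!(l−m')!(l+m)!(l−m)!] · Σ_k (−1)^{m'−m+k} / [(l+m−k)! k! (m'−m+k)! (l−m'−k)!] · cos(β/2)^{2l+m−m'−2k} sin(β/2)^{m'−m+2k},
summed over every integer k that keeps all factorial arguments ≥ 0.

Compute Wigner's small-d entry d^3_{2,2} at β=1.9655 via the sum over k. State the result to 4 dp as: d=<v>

d=-0.2986

d^3_{2,2}(β=1.9655) via Wigner's sum:
c=cos(1.9655/2)=0.554737, s=sin(1.9655/2)=0.832026; N=√[120·1·120·1]=120.000000
Admissible k: 0..1 (factorial args all ≥0)
  k=0: (−1)^0·120.0000/(120)·0.5547^6·0.8320^0 = +0.029142
  k=1: (−1)^1·120.0000/(24)·0.5547^4·0.8320^2 = -0.327786
d^3_{2,2}(1.9655) = +0.029142 -0.327786 = -0.298644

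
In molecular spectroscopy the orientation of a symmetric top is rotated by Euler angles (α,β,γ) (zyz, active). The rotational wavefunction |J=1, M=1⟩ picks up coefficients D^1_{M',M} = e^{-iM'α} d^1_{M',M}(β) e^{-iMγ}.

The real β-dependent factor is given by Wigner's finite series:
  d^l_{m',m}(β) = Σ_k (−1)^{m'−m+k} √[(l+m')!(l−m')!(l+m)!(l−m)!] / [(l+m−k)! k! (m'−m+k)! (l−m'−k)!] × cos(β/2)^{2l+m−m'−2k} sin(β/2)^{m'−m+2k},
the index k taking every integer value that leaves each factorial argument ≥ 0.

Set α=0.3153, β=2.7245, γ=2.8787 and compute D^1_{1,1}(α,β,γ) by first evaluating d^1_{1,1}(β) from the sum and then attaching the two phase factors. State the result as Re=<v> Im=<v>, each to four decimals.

Re=-0.0428 Im=0.0022

First d^1_{1,1}(β=2.7245), then the phase factors e^{-i(1)α} and e^{-i(1)γ}:
c=cos(2.7245/2)=0.207038, s=sin(2.7245/2)=0.978333; N=√[2·1·2·1]=2.000000
k: max(0,(1)−(1))=0 … min(1+(1),1−(1))=0
  k=0: (−1)^0·2.0000/(2)·0.2070^2·0.9783^0 = +0.042865
d^1_{1,1}(2.7245) = +0.042865
Phases: e^{-i·(1)·0.3153}=+0.950703-0.310102i, e^{-i·(1)·2.8787}=-0.965642-0.259875i ⇒ D=-0.042806+0.002245i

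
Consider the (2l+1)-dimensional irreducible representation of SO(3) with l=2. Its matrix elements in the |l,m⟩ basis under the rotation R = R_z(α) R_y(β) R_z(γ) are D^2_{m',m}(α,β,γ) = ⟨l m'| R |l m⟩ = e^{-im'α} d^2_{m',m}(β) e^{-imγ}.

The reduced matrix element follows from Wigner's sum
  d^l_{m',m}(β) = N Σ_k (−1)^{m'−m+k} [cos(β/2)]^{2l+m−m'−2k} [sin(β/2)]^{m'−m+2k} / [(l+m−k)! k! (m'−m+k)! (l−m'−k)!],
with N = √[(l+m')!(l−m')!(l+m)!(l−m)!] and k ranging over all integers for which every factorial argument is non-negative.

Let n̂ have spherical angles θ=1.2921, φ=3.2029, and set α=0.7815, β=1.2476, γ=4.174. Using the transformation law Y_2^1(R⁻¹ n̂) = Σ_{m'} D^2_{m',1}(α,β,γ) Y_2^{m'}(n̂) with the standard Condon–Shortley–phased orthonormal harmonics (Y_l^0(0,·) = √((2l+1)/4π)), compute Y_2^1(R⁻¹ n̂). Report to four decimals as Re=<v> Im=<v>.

Re=-0.1353 Im=-0.3446

Need the full column D^2_{m',1} for m'=−2..2 at α=0.7815, β=1.2476, γ=4.174.
cos(β/2)=0.811665, sin(β/2)=0.584124
d^2_{-2,1}: single k=3 term ⇒ +0.323535;  D = -0.279051-0.163723i
d^2_{-1,1}: k∈[2..3] ⇒ +0.674348 -0.116418 = +0.557930;  D = -0.540460+0.138525i
d^2_{0,1}: k∈[1..2] ⇒ +0.765086 -0.396248 = +0.368838;  D = -0.189123+0.316661i
d^2_{1,1}: k∈[0..1] ⇒ +0.434017 -0.674348 = -0.240331;  D = -0.057853-0.233264i
d^2_{2,1}: single k=0 term ⇒ -0.624690;  D = -0.533805-0.324484i
Y_2^{m'}(θ=1.2921,φ=3.2029) and Σ D·Y over m':
  (-0.2791-0.1637i)·(+0.3544-0.0437i)  (-0.5405+0.1385i)·(-0.2039+0.0125i)  (-0.1891+0.3167i)·(-0.2438+0.0000i)  (-0.0579-0.2333i)·(+0.2039+0.0125i)  (-0.5338-0.3245i)·(+0.3544+0.0437i)
Y_2^1(R⁻¹ n̂) = -0.135307-0.344638i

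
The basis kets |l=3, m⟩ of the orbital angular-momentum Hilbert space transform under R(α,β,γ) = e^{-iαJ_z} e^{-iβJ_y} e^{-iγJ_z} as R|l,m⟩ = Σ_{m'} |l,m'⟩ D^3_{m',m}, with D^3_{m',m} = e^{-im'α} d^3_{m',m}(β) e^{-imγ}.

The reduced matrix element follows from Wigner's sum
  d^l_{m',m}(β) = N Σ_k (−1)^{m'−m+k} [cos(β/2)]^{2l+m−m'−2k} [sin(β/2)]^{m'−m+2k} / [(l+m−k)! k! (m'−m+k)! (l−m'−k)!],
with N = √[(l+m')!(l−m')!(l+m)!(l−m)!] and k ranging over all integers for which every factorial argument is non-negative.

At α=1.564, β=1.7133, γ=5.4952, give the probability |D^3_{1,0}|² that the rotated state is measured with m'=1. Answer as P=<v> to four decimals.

P=0.1485

D^3_{1,0}(1.564,1.7133,5.4952) = e^{-i·1·1.564}·d^3_{1,0}(1.7133)·e^{-i·0·5.4952}. Compute d first:
With c≡cos(β/2)=0.654973 and s≡sin(β/2)=0.755653, N=[24·2·6·6]^{1/2}=41.569219
Admissible k: 0..2 (factorial args all ≥0)
  k=0: (−1)^1·41.5692/(12)·0.6550^5·0.7557^1 = -0.315521
  k=1: (−1)^2·41.5692/(4)·0.6550^3·0.7557^3 = +1.259934
  k=2: (−1)^3·41.5692/(12)·0.6550^1·0.7557^5 = -0.559017
d^3_{1,0}(1.7133) = -0.315521 +1.259934 -0.559017 = +0.385396
|D^3_{1,0}|² = |d^3_{1,0}(β)|² = (+0.385396)² = 0.148530 (the z-rotation phases have unit modulus)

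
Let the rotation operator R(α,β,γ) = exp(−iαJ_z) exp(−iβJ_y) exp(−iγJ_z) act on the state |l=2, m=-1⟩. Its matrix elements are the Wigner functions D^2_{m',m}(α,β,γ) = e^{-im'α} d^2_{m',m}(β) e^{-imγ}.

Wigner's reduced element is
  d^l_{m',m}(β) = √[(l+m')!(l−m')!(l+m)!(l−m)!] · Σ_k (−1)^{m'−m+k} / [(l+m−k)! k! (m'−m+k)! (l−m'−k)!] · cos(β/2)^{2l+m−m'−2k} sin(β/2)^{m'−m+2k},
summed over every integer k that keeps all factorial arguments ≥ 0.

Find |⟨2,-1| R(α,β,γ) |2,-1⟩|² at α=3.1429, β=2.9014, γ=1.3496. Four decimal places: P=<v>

P=0.0018

Split into d^2_{-1,-1}(β=2.9014) × two z-phases.
c=cos(2.9014/2)=0.119808, s=sin(2.9014/2)=0.992797; N=√[1·6·1·6]=6.000000
k: max(0,(-1)−(-1))=0 … min(2+(-1),2−(-1))=1
  k=0: (−1)^0·6.0000/(6)·0.1198^4·0.9928^0 = +0.000206
  k=1: (−1)^1·6.0000/(2)·0.1198^2·0.9928^2 = -0.042444
d^2_{-1,-1}(2.9014) = +0.000206 -0.042444 = -0.042238
|D^2_{-1,-1}|² = |d^2_{-1,-1}(β)|² = (-0.042238)² = 0.001784 (the z-rotation phases have unit modulus)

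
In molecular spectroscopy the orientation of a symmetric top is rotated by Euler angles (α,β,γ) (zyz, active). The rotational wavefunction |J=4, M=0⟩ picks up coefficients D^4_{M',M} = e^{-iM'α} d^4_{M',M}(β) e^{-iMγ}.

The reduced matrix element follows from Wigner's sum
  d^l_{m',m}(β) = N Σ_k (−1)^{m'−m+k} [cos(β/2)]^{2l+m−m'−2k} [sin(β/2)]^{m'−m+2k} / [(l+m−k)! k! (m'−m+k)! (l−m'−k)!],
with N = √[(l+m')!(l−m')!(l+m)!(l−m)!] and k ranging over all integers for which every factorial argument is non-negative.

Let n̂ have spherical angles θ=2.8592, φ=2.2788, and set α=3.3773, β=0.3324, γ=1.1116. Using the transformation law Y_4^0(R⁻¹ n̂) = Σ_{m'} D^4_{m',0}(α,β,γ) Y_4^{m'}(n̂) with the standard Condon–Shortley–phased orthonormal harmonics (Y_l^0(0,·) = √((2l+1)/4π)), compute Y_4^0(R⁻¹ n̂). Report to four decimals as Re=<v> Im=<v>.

Re=0.0216 Im=0.0000

Need the full column D^4_{m',0} for m'=−4..4 at α=3.3773, β=0.3324, γ=1.1116.
cos(β/2)=0.986221, sin(β/2)=0.165436
d^4_{-4,0}: single k=4 term ⇒ +0.005929;  D = +0.003483+0.004798i
d^4_{-3,0}: k∈[3..4] ⇒ +0.049983 -0.001406 = +0.048577;  D = -0.036930-0.031558i
d^4_{-2,0}: k∈[2..4] ⇒ +0.238905 -0.017927 +0.000189 = +0.221167;  D = +0.197044+0.100442i
d^4_{-1,0}: k∈[1..4] ⇒ +0.671372 -0.113351 +0.003190 -0.000015 = +0.561195;  D = -0.545678-0.131056i
d^4_{0,0}: k∈[0..4] ⇒ +0.894937 -0.402925 +0.025510 -0.000319 +0.000001 = +0.517204;  D = +0.517204+0.000000i
d^4_{1,0}: k∈[0..3] ⇒ -0.671372 +0.113351 -0.003190 +0.000015 = -0.561195;  D = +0.545678-0.131056i
d^4_{2,0}: k∈[0..2] ⇒ +0.238905 -0.017927 +0.000189 = +0.221167;  D = +0.197044-0.100442i
d^4_{3,0}: k∈[0..1] ⇒ -0.049983 +0.001406 = -0.048577;  D = +0.036930-0.031558i
d^4_{4,0}: single k=0 term ⇒ +0.005929;  D = +0.003483-0.004798i
Y_4^{m'}(θ=2.8592,φ=2.2788) and Σ D·Y over m':
  (+0.0035+0.0048i)·(-0.0025-0.0008i)  (-0.0369-0.0316i)·(-0.0221+0.0137i)  (+0.1970+0.1004i)·(-0.0219+0.1400i)  (-0.5457-0.1311i)·(+0.2846+0.3324i)  (+0.5172+0.0000i)·(+0.5400+0.0000i)  (+0.5457-0.1311i)·(-0.2846+0.3324i)  (+0.1970-0.1004i)·(-0.0219-0.1400i)  (+0.0369-0.0316i)·(+0.0221+0.0137i)  (+0.0035-0.0048i)·(-0.0025+0.0008i)
Y_4^0(R⁻¹ n̂) = +0.021609-0.000000i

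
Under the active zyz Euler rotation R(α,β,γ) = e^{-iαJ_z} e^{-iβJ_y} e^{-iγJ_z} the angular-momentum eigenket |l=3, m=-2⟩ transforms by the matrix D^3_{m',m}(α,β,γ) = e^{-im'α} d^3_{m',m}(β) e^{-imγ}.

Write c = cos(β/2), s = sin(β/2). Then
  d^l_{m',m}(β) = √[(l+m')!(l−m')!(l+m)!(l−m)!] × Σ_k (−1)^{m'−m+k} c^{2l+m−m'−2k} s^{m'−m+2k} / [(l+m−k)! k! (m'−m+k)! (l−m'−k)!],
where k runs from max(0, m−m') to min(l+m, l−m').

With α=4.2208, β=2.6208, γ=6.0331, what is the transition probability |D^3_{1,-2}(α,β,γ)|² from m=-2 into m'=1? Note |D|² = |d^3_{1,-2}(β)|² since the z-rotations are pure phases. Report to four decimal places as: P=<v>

P=0.3463

D^3_{1,-2}(4.2208,2.6208,6.0331) = e^{-i·1·4.2208}·d^3_{1,-2}(2.6208)·e^{-i·-2·6.0331}. Compute d first:
c=cos(2.6208/2)=0.257464, s=sin(2.6208/2)=0.966288; N=√[24·2·1·120]=75.894664
k∈{0,1} keeps every argument non-negative
  k=0: (−1)^3·75.8947/(12)·0.2575^3·0.9663^3 = -0.097386
  k=1: (−1)^4·75.8947/(24)·0.2575^1·0.9663^5 = +0.685881
d^3_{1,-2}(2.6208) = -0.097386 +0.685881 = +0.588495
|D^3_{1,-2}|² = |d^3_{1,-2}(β)|² = (+0.588495)² = 0.346326 (the z-rotation phases have unit modulus)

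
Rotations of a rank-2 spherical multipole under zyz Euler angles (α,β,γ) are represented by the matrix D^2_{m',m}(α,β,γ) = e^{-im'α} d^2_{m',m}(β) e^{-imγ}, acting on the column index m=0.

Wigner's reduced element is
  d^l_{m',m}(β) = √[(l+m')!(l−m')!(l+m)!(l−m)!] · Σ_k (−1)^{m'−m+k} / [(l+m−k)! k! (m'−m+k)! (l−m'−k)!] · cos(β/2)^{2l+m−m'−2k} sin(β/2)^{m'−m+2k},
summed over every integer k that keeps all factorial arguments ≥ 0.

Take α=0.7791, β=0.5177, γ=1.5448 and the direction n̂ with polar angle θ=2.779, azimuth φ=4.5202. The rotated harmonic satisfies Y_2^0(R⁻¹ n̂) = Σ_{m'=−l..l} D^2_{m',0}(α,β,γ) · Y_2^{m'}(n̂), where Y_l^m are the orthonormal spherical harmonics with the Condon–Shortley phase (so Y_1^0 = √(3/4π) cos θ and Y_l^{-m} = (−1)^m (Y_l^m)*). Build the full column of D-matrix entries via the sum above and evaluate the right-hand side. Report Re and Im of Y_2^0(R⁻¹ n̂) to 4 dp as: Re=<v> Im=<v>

Need the full column D^2_{m',0} for m'=−2..2 at α=0.7791, β=0.5177, γ=1.5448.
cos(β/2)=0.966685, sin(β/2)=0.255969
d^2_{-2,0}: single k=2 term ⇒ +0.149976;  D = +0.001889+0.149964i
d^2_{-1,0}: k∈[1..2] ⇒ +0.566393 -0.039712 = +0.526681;  D = +0.374758+0.370067i
d^2_{0,0}: k∈[0..2] ⇒ +0.873253 -0.244909 +0.004293 = +0.632636;  D = +0.632636+0.000000i
d^2_{1,0}: k∈[0..1] ⇒ -0.566393 +0.039712 = -0.526681;  D = -0.374758+0.370067i
d^2_{2,0}: single k=0 term ⇒ +0.149976;  D = +0.001889-0.149964i
Y_2^{m'}(θ=2.779,φ=4.5202) and Σ D·Y over m':
  (+0.0019+0.1500i)·(-0.0451-0.0182i)  (+0.3748+0.3701i)·(+0.0489-0.2515i)  (+0.6326+0.0000i)·(+0.5117+0.0000i)  (-0.3748+0.3701i)·(-0.0489-0.2515i)  (+0.0019-0.1500i)·(-0.0451+0.0182i)
Y_2^0(R⁻¹ n̂) = +0.551857+0.000000i

Re=0.5519 Im=0.0000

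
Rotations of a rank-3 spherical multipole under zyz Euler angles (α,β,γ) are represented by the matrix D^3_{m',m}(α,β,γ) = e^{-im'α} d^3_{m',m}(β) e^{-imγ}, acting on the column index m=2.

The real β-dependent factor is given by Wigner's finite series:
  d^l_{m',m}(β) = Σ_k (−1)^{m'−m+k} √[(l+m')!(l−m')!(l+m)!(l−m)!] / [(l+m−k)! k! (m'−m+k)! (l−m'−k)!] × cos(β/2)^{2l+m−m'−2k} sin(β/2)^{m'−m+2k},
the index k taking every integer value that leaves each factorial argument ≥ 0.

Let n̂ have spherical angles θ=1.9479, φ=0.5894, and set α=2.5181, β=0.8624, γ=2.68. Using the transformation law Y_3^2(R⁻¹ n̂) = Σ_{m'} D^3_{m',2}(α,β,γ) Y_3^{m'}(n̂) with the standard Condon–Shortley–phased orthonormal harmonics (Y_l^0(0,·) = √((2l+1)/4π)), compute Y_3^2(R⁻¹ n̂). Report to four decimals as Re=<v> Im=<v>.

Re=0.1795 Im=0.3345

Need the full column D^3_{m',2} for m'=−3..3 at α=2.5181, β=0.8624, γ=2.68.
cos(β/2)=0.908465, sin(β/2)=0.417961
d^3_{-3,2}: single k=5 term ⇒ +0.028383;  D = -0.016573+0.023043i
d^3_{-2,2}: k∈[4..5] ⇒ +0.125930 -0.005331 = +0.120599;  D = +0.114332-0.038371i
d^3_{-1,2}: k∈[3..4] ⇒ +0.346228 -0.036643 = +0.309585;  D = -0.295786-0.091398i
d^3_{0,2}: k∈[2..3] ⇒ +0.651726 -0.137950 = +0.513776;  D = +0.309953+0.409751i
d^3_{1,2}: k∈[1..2] ⇒ +0.817856 -0.346228 = +0.471627;  D = -0.011374-0.471490i
d^3_{2,2}: k∈[0..1] ⇒ +0.562146 -0.594942 = -0.032796;  D = +0.018501-0.027080i
d^3_{3,2}: single k=0 term ⇒ -0.633508;  D = -0.595549+0.215996i
Y_3^{m'}(θ=1.9479,φ=0.5894) and Σ D·Y over m':
  (-0.0166+0.0230i)·(-0.0658-0.3288i)  (+0.1143-0.0384i)·(-0.1243+0.3006i)  (-0.2958-0.0914i)·(-0.0804+0.0538i)  (+0.3100+0.4098i)·(+0.3191+0.0000i)  (-0.0114-0.4715i)·(+0.0804+0.0538i)  (+0.0185-0.0271i)·(-0.1243-0.3006i)  (-0.5955+0.2160i)·(+0.0658-0.3288i)
Y_3^2(R⁻¹ n̂) = +0.179460+0.334546i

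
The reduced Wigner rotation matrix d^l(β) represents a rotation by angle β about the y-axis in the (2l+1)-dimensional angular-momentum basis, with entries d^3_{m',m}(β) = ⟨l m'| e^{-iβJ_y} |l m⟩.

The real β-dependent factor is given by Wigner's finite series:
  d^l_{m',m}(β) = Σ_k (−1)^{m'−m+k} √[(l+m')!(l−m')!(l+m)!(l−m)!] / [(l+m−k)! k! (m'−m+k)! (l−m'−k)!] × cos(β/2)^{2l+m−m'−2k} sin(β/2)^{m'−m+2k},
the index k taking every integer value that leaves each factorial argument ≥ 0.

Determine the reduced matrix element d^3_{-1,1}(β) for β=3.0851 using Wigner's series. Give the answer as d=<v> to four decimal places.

d^3_{-1,1}(β=3.0851) via Wigner's sum:
c=cos(3.0851/2)=0.028243, s=sin(3.0851/2)=0.999601; N=√[2·24·24·2]=48.000000
Admissible k: 2..4 (factorial args all ≥0)
  k=2: (−1)^0·48.0000/(8)·0.0282^4·0.9996^2 = +0.000004
  k=3: (−1)^1·48.0000/(6)·0.0282^2·0.9996^4 = -0.006371
  k=4: (−1)^2·48.0000/(48)·0.0282^0·0.9996^6 = +0.997609
d^3_{-1,1}(3.0851) = +0.000004 -0.006371 +0.997609 = +0.991242

d=0.9912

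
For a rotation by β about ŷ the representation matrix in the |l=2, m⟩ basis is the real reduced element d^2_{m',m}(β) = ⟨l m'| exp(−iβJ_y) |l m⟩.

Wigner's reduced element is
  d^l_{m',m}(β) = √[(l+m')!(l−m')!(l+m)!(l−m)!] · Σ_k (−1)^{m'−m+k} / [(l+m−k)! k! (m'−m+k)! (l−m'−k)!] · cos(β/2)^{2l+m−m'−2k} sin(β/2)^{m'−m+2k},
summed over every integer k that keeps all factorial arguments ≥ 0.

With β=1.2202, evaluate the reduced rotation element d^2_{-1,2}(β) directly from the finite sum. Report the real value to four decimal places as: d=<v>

d=0.3083

d^2_{-1,2}(β=1.2202) via Wigner's sum:
c=cos(1.2202/2)=0.819591, s=sin(1.2202/2)=0.572949; N=√[1·6·24·1]=12.000000
The bounds max(0,m−m')=3 and min(l+m,l−m')=3 give 1 term
  k=3: (−1)^0·12.0000/(6)·0.8196^1·0.5729^3 = +0.308302
d^2_{-1,2}(1.2202) = +0.308302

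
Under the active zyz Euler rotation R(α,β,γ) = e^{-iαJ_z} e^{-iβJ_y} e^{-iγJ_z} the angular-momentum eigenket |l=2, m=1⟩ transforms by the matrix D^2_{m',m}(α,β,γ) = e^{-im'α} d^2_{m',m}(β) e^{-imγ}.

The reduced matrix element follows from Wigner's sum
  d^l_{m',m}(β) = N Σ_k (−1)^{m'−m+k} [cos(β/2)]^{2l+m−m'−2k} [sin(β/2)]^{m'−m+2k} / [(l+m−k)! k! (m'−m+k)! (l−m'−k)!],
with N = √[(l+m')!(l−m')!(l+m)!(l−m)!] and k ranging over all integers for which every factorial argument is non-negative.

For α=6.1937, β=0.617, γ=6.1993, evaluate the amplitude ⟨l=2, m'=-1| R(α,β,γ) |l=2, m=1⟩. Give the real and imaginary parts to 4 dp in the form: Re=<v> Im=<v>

D^2_{-1,1}(6.1937,0.617,6.1993) = e^{-i·-1·6.1937}·d^2_{-1,1}(0.617)·e^{-i·1·6.1993}. Compute d first:
Half-angle: c=0.952790, s=0.303630. N=√(1·6·6·1)=6.000000
k∈{2,3} keeps every argument non-negative
  k=2: (−1)^0·6.0000/(2)·0.9528^2·0.3036^2 = +0.251076
  k=3: (−1)^1·6.0000/(6)·0.9528^0·0.3036^4 = -0.008499
d^2_{-1,1}(0.617) = +0.251076 -0.008499 = +0.242576
D = (+0.995999-0.089366i)·(+0.242576)·(+0.996484+0.083787i) = +0.242573-0.001358i

Re=0.2426 Im=-0.0014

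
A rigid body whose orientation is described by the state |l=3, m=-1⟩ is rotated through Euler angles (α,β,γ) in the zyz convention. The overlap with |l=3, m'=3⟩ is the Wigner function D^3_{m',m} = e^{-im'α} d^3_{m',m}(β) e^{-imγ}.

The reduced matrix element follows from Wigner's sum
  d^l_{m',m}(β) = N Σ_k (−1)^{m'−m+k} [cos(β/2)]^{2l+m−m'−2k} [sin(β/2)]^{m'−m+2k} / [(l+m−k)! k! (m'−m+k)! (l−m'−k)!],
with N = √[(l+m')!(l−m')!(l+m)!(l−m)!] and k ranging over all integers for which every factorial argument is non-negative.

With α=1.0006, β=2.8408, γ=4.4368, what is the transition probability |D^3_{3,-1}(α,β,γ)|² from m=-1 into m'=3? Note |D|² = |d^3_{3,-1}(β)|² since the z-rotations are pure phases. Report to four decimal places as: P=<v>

First d^3_{3,-1}(β=2.8408), then the phase factors e^{-i(3)α} and e^{-i(-1)γ}:
With c≡cos(β/2)=0.149830 and s≡sin(β/2)=0.988712, N=[720·1·2·24]^{1/2}=185.903201
The bounds max(0,m−m')=0 and min(l+m,l−m')=0 give 1 term
  k=0: (−1)^4·185.9032/(48)·0.1498^2·0.9887^4 = +0.083085
d^3_{3,-1}(2.8408) = +0.083085
|D^3_{3,-1}|² = |d^3_{3,-1}(β)|² = (+0.083085)² = 0.006903 (the z-rotation phases have unit modulus)

P=0.0069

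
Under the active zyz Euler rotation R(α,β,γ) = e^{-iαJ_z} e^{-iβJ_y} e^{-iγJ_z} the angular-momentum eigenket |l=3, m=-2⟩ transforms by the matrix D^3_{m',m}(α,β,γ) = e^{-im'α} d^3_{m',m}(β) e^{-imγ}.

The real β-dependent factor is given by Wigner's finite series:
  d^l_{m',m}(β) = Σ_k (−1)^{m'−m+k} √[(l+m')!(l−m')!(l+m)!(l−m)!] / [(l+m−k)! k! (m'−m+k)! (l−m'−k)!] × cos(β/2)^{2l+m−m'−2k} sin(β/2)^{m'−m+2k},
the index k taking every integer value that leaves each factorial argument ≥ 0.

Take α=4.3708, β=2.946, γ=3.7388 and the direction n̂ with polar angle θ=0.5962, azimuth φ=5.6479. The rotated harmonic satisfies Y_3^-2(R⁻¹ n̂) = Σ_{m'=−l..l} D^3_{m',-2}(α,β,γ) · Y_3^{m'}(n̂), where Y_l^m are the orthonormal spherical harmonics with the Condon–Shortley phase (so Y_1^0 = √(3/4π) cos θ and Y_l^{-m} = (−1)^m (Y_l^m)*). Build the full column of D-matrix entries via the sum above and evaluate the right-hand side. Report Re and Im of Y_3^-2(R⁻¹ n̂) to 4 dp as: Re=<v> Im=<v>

Re=0.3098 Im=0.0372

Need the full column D^3_{m',-2} for m'=−3..3 at α=4.3708, β=2.946, γ=3.7388.
cos(β/2)=0.097641, sin(β/2)=0.995222
d^3_{-3,-2}: single k=1 term ⇒ +0.000022;  D = -0.000004+0.000021i
d^3_{-2,-2}: k∈[0..1] ⇒ +0.000001 -0.000450 = -0.000449;  D = +0.000392+0.000220i
d^3_{-1,-2}: k∈[0..1] ⇒ -0.000028 +0.005803 = +0.005775;  D = +0.004350-0.003799i
d^3_{0,-2}: k∈[0..1] ⇒ +0.000493 -0.051227 = -0.050734;  D = -0.018648-0.047183i
d^3_{1,-2}: k∈[0..1] ⇒ -0.005803 +0.301460 = +0.295656;  D = -0.295477+0.010285i
d^3_{2,-2}: k∈[0..1] ⇒ +0.046764 -0.971671 = -0.924907;  D = -0.279328+0.881719i
d^3_{3,-2}: single k=0 term ⇒ -0.233510;  D = -0.186121-0.141017i
Y_3^{m'}(θ=0.5962,φ=5.6479) and Σ D·Y over m':
  (-0.0000+0.0000i)·(-0.0243+0.0698i)  (+0.0004+0.0002i)·(+0.0789+0.2547i)  (+0.0043-0.0038i)·(+0.3540+0.2610i)  (-0.0186-0.0472i)·(+0.1308+0.0000i)  (-0.2955+0.0103i)·(-0.3540+0.2610i)  (-0.2793+0.8817i)·(+0.0789-0.2547i)  (-0.1861-0.1410i)·(+0.0243+0.0698i)
Y_3^-2(R⁻¹ n̂) = +0.309844+0.037242i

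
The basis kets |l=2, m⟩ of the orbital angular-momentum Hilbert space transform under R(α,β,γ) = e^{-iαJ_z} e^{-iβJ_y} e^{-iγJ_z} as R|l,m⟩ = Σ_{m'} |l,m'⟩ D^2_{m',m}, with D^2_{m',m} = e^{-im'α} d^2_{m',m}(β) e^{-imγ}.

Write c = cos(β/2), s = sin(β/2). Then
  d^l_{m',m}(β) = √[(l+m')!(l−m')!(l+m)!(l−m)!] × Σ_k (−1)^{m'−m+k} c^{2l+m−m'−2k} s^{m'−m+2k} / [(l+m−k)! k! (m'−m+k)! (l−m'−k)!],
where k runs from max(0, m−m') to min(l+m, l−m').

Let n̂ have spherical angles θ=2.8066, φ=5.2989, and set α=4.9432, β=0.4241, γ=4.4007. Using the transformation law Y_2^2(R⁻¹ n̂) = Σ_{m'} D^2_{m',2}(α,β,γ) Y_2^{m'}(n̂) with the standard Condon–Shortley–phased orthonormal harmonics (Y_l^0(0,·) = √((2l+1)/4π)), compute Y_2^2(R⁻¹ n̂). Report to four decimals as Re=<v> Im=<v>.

Need the full column D^2_{m',2} for m'=−2..2 at α=4.9432, β=0.4241, γ=4.4007.
cos(β/2)=0.977602, sin(β/2)=0.210464
d^2_{-2,2}: single k=4 term ⇒ +0.001962;  D = +0.000916+0.001735i
d^2_{-1,2}: single k=3 term ⇒ +0.018228;  D = -0.013744+0.011972i
d^2_{0,2}: single k=2 term ⇒ +0.103695;  D = -0.084191-0.060535i
d^2_{1,2}: single k=1 term ⇒ +0.393273;  D = +0.150451-0.363357i
d^2_{2,2}: single k=0 term ⇒ +0.913372;  D = +0.901448+0.147100i
Y_2^{m'}(θ=2.8066,φ=5.2989) and Σ D·Y over m':
  (+0.0009+0.0017i)·(-0.0162+0.0385i)  (-0.0137+0.0120i)·(-0.1328-0.1998i)  (-0.0842-0.0605i)·(+0.5285+0.0000i)  (+0.1505-0.3634i)·(+0.1328-0.1998i)  (+0.9014+0.1471i)·(-0.0162-0.0385i)
Y_2^2(R⁻¹ n̂) = -0.101896-0.146201i

Re=-0.1019 Im=-0.1462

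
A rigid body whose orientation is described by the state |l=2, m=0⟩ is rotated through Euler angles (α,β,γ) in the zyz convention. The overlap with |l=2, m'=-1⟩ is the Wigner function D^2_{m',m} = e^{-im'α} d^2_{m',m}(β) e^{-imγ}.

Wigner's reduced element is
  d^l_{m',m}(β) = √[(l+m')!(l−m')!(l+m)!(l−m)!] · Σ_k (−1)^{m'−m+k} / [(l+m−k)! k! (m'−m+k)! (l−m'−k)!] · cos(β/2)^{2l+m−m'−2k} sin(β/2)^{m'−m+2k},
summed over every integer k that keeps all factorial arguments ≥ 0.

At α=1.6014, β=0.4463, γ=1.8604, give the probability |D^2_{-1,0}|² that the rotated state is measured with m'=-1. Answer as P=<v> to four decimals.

P=0.2274

Split into d^2_{-1,0}(β=0.4463) × two z-phases.
With c≡cos(β/2)=0.975205 and s≡sin(β/2)=0.221303, N=[1·6·2·2]^{1/2}=4.898979
k: max(0,(0)−(-1))=1 … min(2+(0),2−(-1))=2
  k=1: (−1)^0·4.8990/(2)·0.9752^3·0.2213^1 = +0.502748
  k=2: (−1)^1·4.8990/(2)·0.9752^1·0.2213^3 = -0.025890
d^2_{-1,0}(0.4463) = +0.502748 -0.025890 = +0.476858
|D^2_{-1,0}|² = |d^2_{-1,0}(β)|² = (+0.476858)² = 0.227393 (the z-rotation phases have unit modulus)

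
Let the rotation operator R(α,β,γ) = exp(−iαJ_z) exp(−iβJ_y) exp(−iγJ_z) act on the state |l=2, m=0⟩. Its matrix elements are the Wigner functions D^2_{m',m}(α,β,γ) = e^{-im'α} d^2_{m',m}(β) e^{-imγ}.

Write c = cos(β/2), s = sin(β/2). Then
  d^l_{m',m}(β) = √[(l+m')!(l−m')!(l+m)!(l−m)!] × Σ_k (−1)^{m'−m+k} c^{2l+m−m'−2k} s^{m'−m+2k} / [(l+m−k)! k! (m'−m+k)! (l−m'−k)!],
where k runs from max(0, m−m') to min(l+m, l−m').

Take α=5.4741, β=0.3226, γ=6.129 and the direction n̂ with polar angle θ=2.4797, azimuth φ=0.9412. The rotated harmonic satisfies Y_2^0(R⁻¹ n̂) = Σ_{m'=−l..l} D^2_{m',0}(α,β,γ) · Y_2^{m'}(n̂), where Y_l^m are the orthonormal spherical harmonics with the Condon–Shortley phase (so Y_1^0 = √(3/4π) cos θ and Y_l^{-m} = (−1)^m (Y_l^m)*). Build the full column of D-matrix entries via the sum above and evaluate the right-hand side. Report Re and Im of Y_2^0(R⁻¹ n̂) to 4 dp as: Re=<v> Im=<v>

Need the full column D^2_{m',0} for m'=−2..2 at α=5.4741, β=0.3226, γ=6.129.
cos(β/2)=0.987019, sin(β/2)=0.160601
d^2_{-2,0}: single k=2 term ⇒ +0.061550;  D = -0.002915-0.061481i
d^2_{-1,0}: k∈[1..2] ⇒ +0.378270 -0.010015 = +0.368255;  D = +0.254155-0.266490i
d^2_{0,0}: k∈[0..2] ⇒ +0.949080 -0.100510 +0.000665 = +0.849235;  D = +0.849235+0.000000i
d^2_{1,0}: k∈[0..1] ⇒ -0.378270 +0.010015 = -0.368255;  D = -0.254155-0.266490i
d^2_{2,0}: single k=0 term ⇒ +0.061550;  D = -0.002915+0.061481i
Y_2^{m'}(θ=2.4797,φ=0.9412) and Σ D·Y over m':
  (-0.0029-0.0615i)·(-0.0447-0.1389i)  (+0.2542-0.2665i)·(-0.2205+0.3027i)  (+0.8492+0.0000i)·(+0.2734+0.0000i)  (-0.2542-0.2665i)·(+0.2205+0.3027i)  (-0.0029+0.0615i)·(-0.0447+0.1389i)
Y_2^0(R⁻¹ n̂) = +0.264586-0.000000i

Re=0.2646 Im=0.0000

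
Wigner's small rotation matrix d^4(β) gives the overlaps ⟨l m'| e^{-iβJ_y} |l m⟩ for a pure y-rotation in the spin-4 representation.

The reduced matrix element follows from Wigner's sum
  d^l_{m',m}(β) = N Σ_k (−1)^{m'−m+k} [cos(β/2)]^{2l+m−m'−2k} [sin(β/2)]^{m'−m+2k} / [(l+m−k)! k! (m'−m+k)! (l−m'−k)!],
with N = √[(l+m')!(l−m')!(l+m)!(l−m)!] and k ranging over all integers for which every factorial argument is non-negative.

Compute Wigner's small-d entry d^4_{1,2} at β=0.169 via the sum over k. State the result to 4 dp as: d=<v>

d=0.3368

d^4_{1,2}(β=0.169) via Wigner's sum:
c=cos(0.169/2)=0.996432, s=sin(0.169/2)=0.084399; N=√[120·6·720·2]=1018.233765
k: max(0,(2)−(1))=1 … min(4+(2),4−(1))=3
  k=1: (−1)^0·1018.2338/(240)·0.9964^7·0.0844^1 = +0.349228
  k=2: (−1)^1·1018.2338/(48)·0.9964^5·0.0844^3 = -0.012527
  k=3: (−1)^2·1018.2338/(72)·0.9964^3·0.0844^5 = +0.000060
d^4_{1,2}(0.169) = +0.349228 -0.012527 +0.000060 = +0.336761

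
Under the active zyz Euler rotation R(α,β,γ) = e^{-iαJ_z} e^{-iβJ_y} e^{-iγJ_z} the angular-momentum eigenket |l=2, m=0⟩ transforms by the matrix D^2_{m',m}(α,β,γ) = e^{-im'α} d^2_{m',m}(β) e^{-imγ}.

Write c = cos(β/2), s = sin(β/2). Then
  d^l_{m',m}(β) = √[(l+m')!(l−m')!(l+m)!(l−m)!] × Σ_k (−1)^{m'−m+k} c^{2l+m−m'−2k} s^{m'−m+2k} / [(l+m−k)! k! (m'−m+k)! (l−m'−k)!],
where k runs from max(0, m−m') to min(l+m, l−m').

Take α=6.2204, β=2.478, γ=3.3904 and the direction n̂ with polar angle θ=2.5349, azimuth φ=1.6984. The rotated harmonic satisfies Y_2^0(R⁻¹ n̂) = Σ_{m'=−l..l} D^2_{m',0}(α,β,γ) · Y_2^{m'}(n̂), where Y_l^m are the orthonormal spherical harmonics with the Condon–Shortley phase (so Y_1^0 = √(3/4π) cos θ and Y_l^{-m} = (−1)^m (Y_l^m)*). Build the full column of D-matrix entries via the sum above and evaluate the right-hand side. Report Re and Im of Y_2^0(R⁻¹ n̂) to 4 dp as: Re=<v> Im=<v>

Re=0.0037 Im=0.0000

Need the full column D^2_{m',0} for m'=−2..2 at α=6.2204, β=2.478, γ=3.3904.
cos(β/2)=0.325742, sin(β/2)=0.945459
d^2_{-2,0}: single k=2 term ⇒ +0.232331;  D = +0.230502-0.029097i
d^2_{-1,0}: k∈[1..2] ⇒ +0.080046 -0.674337 = -0.594291;  D = -0.593120+0.037288i
d^2_{0,0}: k∈[0..2] ⇒ +0.011259 -0.379396 +0.799043 = +0.430906;  D = +0.430906+0.000000i
d^2_{1,0}: k∈[0..1] ⇒ -0.080046 +0.674337 = +0.594291;  D = +0.593120+0.037288i
d^2_{2,0}: single k=0 term ⇒ +0.232331;  D = +0.230502+0.029097i
Y_2^{m'}(θ=2.5349,φ=1.6984) and Σ D·Y over m':
  (+0.2305-0.0291i)·(-0.1215+0.0317i)  (-0.5931+0.0373i)·(+0.0460+0.3589i)  (+0.4309+0.0000i)·(+0.3232+0.0000i)  (+0.5931+0.0373i)·(-0.0460+0.3589i)  (+0.2305+0.0291i)·(-0.1215-0.0317i)
Y_2^0(R⁻¹ n̂) = +0.003710+0.000000i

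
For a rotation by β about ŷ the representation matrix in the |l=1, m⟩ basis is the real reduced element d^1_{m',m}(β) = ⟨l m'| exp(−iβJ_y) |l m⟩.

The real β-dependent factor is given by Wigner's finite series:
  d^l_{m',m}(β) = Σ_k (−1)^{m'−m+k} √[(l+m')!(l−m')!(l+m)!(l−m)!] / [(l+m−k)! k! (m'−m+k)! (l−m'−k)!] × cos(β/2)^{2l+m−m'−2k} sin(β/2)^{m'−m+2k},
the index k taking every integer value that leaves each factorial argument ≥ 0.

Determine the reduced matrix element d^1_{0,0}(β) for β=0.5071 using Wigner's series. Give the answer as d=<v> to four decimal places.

d=0.8742

d^1_{0,0}(β=0.5071) via Wigner's sum:
With c≡cos(β/2)=0.968028 and s≡sin(β/2)=0.250842, N=[1·1·1·1]^{1/2}=1.000000
k: max(0,(0)−(0))=0 … min(1+(0),1−(0))=1
  k=0: (−1)^0·1.0000/(1)·0.9680^2·0.2508^0 = +0.937078
  k=1: (−1)^1·1.0000/(1)·0.9680^0·0.2508^2 = -0.062922
d^1_{0,0}(0.5071) = +0.937078 -0.062922 = +0.874157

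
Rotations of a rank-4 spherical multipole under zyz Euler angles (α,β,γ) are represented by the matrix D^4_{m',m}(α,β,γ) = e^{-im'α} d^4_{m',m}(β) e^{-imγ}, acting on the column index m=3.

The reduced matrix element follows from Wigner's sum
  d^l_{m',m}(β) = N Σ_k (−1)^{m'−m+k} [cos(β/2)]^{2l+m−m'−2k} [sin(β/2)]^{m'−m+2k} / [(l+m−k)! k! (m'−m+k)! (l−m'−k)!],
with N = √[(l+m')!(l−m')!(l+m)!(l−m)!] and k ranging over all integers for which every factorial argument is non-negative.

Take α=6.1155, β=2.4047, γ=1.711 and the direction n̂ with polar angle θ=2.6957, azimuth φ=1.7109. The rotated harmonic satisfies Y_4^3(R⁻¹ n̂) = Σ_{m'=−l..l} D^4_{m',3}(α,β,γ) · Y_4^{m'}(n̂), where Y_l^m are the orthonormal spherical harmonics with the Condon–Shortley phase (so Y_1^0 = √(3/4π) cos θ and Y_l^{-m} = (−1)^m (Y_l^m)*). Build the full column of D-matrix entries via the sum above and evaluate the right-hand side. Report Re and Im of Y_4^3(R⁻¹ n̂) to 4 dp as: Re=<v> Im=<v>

Need the full column D^4_{m',3} for m'=−4..4 at α=6.1155, β=2.4047, γ=1.711.
cos(β/2)=0.360166, sin(β/2)=0.932888
d^4_{-4,3}: single k=7 term ⇒ +0.626405;  D = +0.555778+0.288952i
d^4_{-3,3}: k∈[6..7] ⇒ +0.598524 -0.573636 = +0.024888;  D = +0.019856+0.015005i
d^4_{-2,3}: k∈[5..6] ⇒ +0.370547 -0.828655 = -0.458109;  D = -0.314264-0.333319i
d^4_{-1,3}: k∈[4..5] ⇒ +0.168597 -0.678663 = -0.510066;  D = -0.283058-0.424317i
d^4_{0,3}: k∈[3..4] ⇒ +0.058220 -0.390590 = -0.332371;  D = -0.135713-0.303401i
d^4_{1,3}: k∈[2..3] ⇒ +0.015078 -0.168597 = -0.153519;  D = -0.038416-0.148635i
d^4_{2,3}: k∈[1..2] ⇒ +0.002744 -0.055232 = -0.052488;  D = -0.004469-0.052297i
d^4_{3,3}: k∈[0..1] ⇒ +0.000283 -0.013298 = -0.013015;  D = +0.001072-0.012970i
d^4_{4,3}: single k=0 term ⇒ -0.002074;  D = +0.000513-0.002010i
Y_4^{m'}(θ=2.6957,φ=1.7109) and Σ D·Y over m':
  (+0.5558+0.2890i)·(+0.0130-0.0081i)  (+0.0199+0.0150i)·(-0.0370-0.0827i)  (-0.3143-0.3333i)·(-0.2809+0.0808i)  (-0.2831-0.4243i)·(+0.0694+0.4918i)  (-0.1357-0.3034i)·(+0.1874+0.0000i)  (-0.0384-0.1486i)·(-0.0694+0.4918i)  (-0.0045-0.0523i)·(-0.2809-0.0808i)  (+0.0011-0.0130i)·(+0.0370-0.0827i)  (+0.0005-0.0020i)·(+0.0130+0.0081i)
Y_4^3(R⁻¹ n̂) = +0.360680-0.154349i

Re=0.3607 Im=-0.1543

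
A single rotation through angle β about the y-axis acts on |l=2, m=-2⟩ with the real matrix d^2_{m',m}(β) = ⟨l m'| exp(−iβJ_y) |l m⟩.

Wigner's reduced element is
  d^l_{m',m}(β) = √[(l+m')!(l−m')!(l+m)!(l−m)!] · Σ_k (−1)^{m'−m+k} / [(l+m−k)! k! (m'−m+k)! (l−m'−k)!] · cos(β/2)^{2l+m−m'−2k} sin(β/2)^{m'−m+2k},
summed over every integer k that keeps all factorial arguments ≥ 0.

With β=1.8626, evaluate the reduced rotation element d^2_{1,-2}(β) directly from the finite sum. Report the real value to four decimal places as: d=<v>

d^2_{1,-2}(β=1.8626) via Wigner's sum:
c=cos(1.8626/2)=0.596791, s=sin(1.8626/2)=0.802396; N=√[6·1·1·24]=12.000000
Admissible k: 0..0 (factorial args all ≥0)
  k=0: (−1)^3·12.0000/(6)·0.5968^1·0.8024^3 = -0.616623
d^2_{1,-2}(1.8626) = -0.616623

d=-0.6166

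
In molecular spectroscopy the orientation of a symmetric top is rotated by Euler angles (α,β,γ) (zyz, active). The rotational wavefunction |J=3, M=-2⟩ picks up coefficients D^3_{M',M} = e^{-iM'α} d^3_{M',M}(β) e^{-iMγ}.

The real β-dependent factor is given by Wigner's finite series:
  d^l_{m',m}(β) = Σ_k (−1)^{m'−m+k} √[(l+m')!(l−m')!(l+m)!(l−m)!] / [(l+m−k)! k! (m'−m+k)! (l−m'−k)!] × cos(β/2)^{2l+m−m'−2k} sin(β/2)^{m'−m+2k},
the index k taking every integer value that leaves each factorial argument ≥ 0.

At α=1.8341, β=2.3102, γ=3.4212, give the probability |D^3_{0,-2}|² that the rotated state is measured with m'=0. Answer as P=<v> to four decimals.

P=0.2537

First d^3_{0,-2}(β=2.3102), then the phase factors e^{-i(0)α} and e^{-i(-2)γ}:
c=cos(2.3102/2)=0.403827, s=sin(2.3102/2)=0.914835; N=√[6·6·1·120]=65.726707
Admissible k: 0..1 (factorial args all ≥0)
  k=0: (−1)^2·65.7267/(12)·0.4038^4·0.9148^2 = +0.121907
  k=1: (−1)^3·65.7267/(12)·0.4038^2·0.9148^4 = -0.625638
d^3_{0,-2}(2.3102) = +0.121907 -0.625638 = -0.503731
|D^3_{0,-2}|² = |d^3_{0,-2}(β)|² = (-0.503731)² = 0.253745 (the z-rotation phases have unit modulus)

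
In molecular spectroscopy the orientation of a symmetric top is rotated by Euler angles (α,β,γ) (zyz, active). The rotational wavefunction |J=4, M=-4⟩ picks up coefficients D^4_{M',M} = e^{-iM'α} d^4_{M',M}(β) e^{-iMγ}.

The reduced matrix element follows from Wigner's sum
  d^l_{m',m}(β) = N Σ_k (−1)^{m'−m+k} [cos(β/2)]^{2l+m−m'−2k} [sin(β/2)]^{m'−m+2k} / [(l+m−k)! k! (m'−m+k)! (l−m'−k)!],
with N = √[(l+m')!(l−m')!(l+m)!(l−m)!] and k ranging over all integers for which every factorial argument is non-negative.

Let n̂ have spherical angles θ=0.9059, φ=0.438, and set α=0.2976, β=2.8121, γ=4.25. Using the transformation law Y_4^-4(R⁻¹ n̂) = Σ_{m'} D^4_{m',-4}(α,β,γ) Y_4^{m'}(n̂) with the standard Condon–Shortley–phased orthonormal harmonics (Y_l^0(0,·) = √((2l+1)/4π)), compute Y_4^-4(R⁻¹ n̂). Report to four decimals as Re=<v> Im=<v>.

Need the full column D^4_{m',-4} for m'=−4..4 at α=0.2976, β=2.8121, γ=4.25.
cos(β/2)=0.164002, sin(β/2)=0.986460
d^4_{-4,-4}: single k=0 term ⇒ +0.000001;  D = +0.000000-0.000000i
d^4_{-3,-4}: single k=0 term ⇒ -0.000009;  D = -0.000005+0.000007i
d^4_{-2,-4}: single k=0 term ⇒ +0.000100;  D = +0.000031-0.000095i
d^4_{-1,-4}: single k=0 term ⇒ -0.000852;  D = -0.000016+0.000852i
d^4_{0,-4}: single k=0 term ⇒ +0.005731;  D = -0.001577-0.005510i
d^4_{1,-4}: single k=0 term ⇒ -0.030835;  D = +0.016804+0.025853i
d^4_{2,-4}: single k=0 term ⇒ +0.131146;  D = -0.100573-0.084169i
d^4_{3,-4}: single k=0 term ⇒ -0.421649;  D = +0.388489+0.163901i
d^4_{4,-4}: single k=0 term ⇒ +0.896677;  D = -0.892049-0.090978i
Y_4^{m'}(θ=0.9059,φ=0.438) and Σ D·Y over m':
  (+0.0000-0.0000i)·(-0.0306-0.1670i)  (-0.0000+0.0000i)·(+0.0956-0.3641i)  (+0.0000-0.0001i)·(+0.2208-0.2649i)  (-0.0000+0.0009i)·(-0.0698+0.0327i)  (-0.0016-0.0055i)·(-0.3542+0.0000i)  (+0.0168+0.0259i)·(+0.0698+0.0327i)  (-0.1006-0.0842i)·(+0.2208+0.2649i)  (+0.3885+0.1639i)·(-0.0956-0.3641i)  (-0.8920-0.0910i)·(-0.0306+0.1670i)
Y_4^-4(R⁻¹ n̂) = +0.065945-0.344275i

Re=0.0659 Im=-0.3443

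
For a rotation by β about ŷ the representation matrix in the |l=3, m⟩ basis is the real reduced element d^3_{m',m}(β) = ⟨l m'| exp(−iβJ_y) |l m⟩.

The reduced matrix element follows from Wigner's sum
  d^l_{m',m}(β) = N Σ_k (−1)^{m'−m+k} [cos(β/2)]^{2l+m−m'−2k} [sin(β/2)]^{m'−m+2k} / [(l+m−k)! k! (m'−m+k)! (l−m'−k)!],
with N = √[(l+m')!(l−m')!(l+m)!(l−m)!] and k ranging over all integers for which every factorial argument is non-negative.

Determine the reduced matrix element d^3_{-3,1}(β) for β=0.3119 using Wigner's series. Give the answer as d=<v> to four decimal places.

d=0.0022

d^3_{-3,1}(β=0.3119) via Wigner's sum:
With c≡cos(β/2)=0.987864 and s≡sin(β/2)=0.155319, N=[1·720·24·2]^{1/2}=185.903201
k: max(0,(1)−(-3))=4 … min(3+(1),3−(-3))=4
  k=4: (−1)^0·185.9032/(48)·0.9879^2·0.1553^4 = +0.002200
d^3_{-3,1}(0.3119) = +0.002200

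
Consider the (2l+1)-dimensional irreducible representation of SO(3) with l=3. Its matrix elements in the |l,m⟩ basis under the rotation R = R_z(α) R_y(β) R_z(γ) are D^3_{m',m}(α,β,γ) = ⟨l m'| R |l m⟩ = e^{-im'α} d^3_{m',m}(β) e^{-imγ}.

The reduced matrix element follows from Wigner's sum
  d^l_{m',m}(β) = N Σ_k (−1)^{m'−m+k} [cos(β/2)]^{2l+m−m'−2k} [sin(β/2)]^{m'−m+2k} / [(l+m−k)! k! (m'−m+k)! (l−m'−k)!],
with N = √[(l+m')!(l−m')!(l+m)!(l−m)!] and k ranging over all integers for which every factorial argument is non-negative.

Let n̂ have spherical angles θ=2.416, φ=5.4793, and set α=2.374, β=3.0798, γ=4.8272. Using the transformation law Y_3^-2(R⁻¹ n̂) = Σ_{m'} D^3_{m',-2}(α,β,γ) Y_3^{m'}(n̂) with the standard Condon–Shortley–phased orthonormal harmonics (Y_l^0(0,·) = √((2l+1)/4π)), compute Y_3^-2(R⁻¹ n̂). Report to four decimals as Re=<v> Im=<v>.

Re=-0.3573 Im=-0.0583

Need the full column D^3_{m',-2} for m'=−3..3 at α=2.374, β=3.0798, γ=4.8272.
cos(β/2)=0.030891, sin(β/2)=0.999523
d^3_{-3,-2}: single k=1 term ⇒ +0.000000;  D = -0.000000-0.000000i
d^3_{-2,-2}: k∈[0..1] ⇒ +0.000000 -0.000005 = -0.000005;  D = +0.000001-0.000004i
d^3_{-1,-2}: k∈[0..1] ⇒ -0.000000 +0.000186 = +0.000186;  D = +0.000160-0.000095i
d^3_{0,-2}: k∈[0..1] ⇒ +0.000005 -0.005217 = -0.005212;  D = +0.005075+0.001186i
d^3_{1,-2}: k∈[0..1] ⇒ -0.000186 +0.097454 = +0.097268;  D = +0.052782+0.081702i
d^3_{2,-2}: k∈[0..1] ⇒ +0.004762 -0.997140 = -0.992378;  D = -0.191327+0.973759i
d^3_{3,-2}: single k=0 term ⇒ -0.075488;  D = +0.061908-0.043195i
Y_3^{m'}(θ=2.416,φ=5.4793) and Σ D·Y over m':
  (-0.0000-0.0000i)·(-0.0909+0.0813i)  (+0.0000-0.0000i)·(+0.0124-0.3364i)  (+0.0002-0.0001i)·(+0.2676+0.2777i)  (+0.0051+0.0012i)·(+0.0563+0.0000i)  (+0.0528+0.0817i)·(-0.2676+0.2777i)  (-0.1913+0.9738i)·(+0.0124+0.3364i)  (+0.0619-0.0432i)·(+0.0909+0.0813i)
Y_3^-2(R⁻¹ n̂) = -0.357308-0.058263i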